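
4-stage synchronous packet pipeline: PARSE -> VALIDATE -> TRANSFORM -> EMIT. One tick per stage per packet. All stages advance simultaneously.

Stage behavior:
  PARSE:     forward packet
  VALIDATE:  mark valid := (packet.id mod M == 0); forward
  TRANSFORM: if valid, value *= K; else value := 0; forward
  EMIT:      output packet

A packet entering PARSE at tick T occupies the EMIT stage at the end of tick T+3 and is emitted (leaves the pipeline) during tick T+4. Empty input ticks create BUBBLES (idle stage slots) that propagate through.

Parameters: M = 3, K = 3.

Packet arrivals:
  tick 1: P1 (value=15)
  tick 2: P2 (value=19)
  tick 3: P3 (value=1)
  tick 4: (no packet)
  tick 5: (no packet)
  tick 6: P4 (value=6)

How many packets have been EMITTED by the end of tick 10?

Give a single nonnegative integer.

Tick 1: [PARSE:P1(v=15,ok=F), VALIDATE:-, TRANSFORM:-, EMIT:-] out:-; in:P1
Tick 2: [PARSE:P2(v=19,ok=F), VALIDATE:P1(v=15,ok=F), TRANSFORM:-, EMIT:-] out:-; in:P2
Tick 3: [PARSE:P3(v=1,ok=F), VALIDATE:P2(v=19,ok=F), TRANSFORM:P1(v=0,ok=F), EMIT:-] out:-; in:P3
Tick 4: [PARSE:-, VALIDATE:P3(v=1,ok=T), TRANSFORM:P2(v=0,ok=F), EMIT:P1(v=0,ok=F)] out:-; in:-
Tick 5: [PARSE:-, VALIDATE:-, TRANSFORM:P3(v=3,ok=T), EMIT:P2(v=0,ok=F)] out:P1(v=0); in:-
Tick 6: [PARSE:P4(v=6,ok=F), VALIDATE:-, TRANSFORM:-, EMIT:P3(v=3,ok=T)] out:P2(v=0); in:P4
Tick 7: [PARSE:-, VALIDATE:P4(v=6,ok=F), TRANSFORM:-, EMIT:-] out:P3(v=3); in:-
Tick 8: [PARSE:-, VALIDATE:-, TRANSFORM:P4(v=0,ok=F), EMIT:-] out:-; in:-
Tick 9: [PARSE:-, VALIDATE:-, TRANSFORM:-, EMIT:P4(v=0,ok=F)] out:-; in:-
Tick 10: [PARSE:-, VALIDATE:-, TRANSFORM:-, EMIT:-] out:P4(v=0); in:-
Emitted by tick 10: ['P1', 'P2', 'P3', 'P4']

Answer: 4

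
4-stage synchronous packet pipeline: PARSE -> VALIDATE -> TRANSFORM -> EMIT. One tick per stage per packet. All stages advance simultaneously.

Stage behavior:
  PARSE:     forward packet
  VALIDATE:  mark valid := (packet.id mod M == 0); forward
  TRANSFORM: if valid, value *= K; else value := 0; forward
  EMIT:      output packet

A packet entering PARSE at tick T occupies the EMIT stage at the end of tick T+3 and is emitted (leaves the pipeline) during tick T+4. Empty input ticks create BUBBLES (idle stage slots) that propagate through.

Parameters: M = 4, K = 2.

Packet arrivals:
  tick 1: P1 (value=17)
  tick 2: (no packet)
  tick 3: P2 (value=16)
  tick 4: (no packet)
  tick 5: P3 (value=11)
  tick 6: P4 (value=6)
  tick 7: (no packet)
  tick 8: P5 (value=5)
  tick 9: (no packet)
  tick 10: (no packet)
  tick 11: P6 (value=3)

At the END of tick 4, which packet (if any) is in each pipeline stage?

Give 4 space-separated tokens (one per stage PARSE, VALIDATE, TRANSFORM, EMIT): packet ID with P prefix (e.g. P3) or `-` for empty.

Tick 1: [PARSE:P1(v=17,ok=F), VALIDATE:-, TRANSFORM:-, EMIT:-] out:-; in:P1
Tick 2: [PARSE:-, VALIDATE:P1(v=17,ok=F), TRANSFORM:-, EMIT:-] out:-; in:-
Tick 3: [PARSE:P2(v=16,ok=F), VALIDATE:-, TRANSFORM:P1(v=0,ok=F), EMIT:-] out:-; in:P2
Tick 4: [PARSE:-, VALIDATE:P2(v=16,ok=F), TRANSFORM:-, EMIT:P1(v=0,ok=F)] out:-; in:-
At end of tick 4: ['-', 'P2', '-', 'P1']

Answer: - P2 - P1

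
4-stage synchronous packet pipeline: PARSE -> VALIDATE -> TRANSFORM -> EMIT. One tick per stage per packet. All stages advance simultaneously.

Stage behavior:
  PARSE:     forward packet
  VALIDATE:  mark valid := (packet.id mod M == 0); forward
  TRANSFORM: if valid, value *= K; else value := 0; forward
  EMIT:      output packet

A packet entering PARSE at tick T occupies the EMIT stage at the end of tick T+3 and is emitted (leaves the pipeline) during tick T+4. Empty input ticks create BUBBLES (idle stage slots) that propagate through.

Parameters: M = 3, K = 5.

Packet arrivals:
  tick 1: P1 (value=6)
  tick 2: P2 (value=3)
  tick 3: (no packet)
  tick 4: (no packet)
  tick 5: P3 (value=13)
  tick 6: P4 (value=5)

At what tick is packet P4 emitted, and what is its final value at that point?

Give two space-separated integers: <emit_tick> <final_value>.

Answer: 10 0

Derivation:
Tick 1: [PARSE:P1(v=6,ok=F), VALIDATE:-, TRANSFORM:-, EMIT:-] out:-; in:P1
Tick 2: [PARSE:P2(v=3,ok=F), VALIDATE:P1(v=6,ok=F), TRANSFORM:-, EMIT:-] out:-; in:P2
Tick 3: [PARSE:-, VALIDATE:P2(v=3,ok=F), TRANSFORM:P1(v=0,ok=F), EMIT:-] out:-; in:-
Tick 4: [PARSE:-, VALIDATE:-, TRANSFORM:P2(v=0,ok=F), EMIT:P1(v=0,ok=F)] out:-; in:-
Tick 5: [PARSE:P3(v=13,ok=F), VALIDATE:-, TRANSFORM:-, EMIT:P2(v=0,ok=F)] out:P1(v=0); in:P3
Tick 6: [PARSE:P4(v=5,ok=F), VALIDATE:P3(v=13,ok=T), TRANSFORM:-, EMIT:-] out:P2(v=0); in:P4
Tick 7: [PARSE:-, VALIDATE:P4(v=5,ok=F), TRANSFORM:P3(v=65,ok=T), EMIT:-] out:-; in:-
Tick 8: [PARSE:-, VALIDATE:-, TRANSFORM:P4(v=0,ok=F), EMIT:P3(v=65,ok=T)] out:-; in:-
Tick 9: [PARSE:-, VALIDATE:-, TRANSFORM:-, EMIT:P4(v=0,ok=F)] out:P3(v=65); in:-
Tick 10: [PARSE:-, VALIDATE:-, TRANSFORM:-, EMIT:-] out:P4(v=0); in:-
P4: arrives tick 6, valid=False (id=4, id%3=1), emit tick 10, final value 0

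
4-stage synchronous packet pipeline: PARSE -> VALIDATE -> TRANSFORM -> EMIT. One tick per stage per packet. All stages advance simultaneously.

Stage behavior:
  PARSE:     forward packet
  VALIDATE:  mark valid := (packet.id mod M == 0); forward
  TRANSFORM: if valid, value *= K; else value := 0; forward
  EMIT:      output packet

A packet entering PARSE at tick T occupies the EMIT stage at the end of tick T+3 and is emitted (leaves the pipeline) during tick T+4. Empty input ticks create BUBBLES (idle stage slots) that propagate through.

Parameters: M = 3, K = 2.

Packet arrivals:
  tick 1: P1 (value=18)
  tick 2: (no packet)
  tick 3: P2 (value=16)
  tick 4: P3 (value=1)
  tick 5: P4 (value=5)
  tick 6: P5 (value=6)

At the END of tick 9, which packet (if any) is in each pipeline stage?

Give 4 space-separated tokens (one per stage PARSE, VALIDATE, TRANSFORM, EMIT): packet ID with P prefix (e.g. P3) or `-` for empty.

Answer: - - - P5

Derivation:
Tick 1: [PARSE:P1(v=18,ok=F), VALIDATE:-, TRANSFORM:-, EMIT:-] out:-; in:P1
Tick 2: [PARSE:-, VALIDATE:P1(v=18,ok=F), TRANSFORM:-, EMIT:-] out:-; in:-
Tick 3: [PARSE:P2(v=16,ok=F), VALIDATE:-, TRANSFORM:P1(v=0,ok=F), EMIT:-] out:-; in:P2
Tick 4: [PARSE:P3(v=1,ok=F), VALIDATE:P2(v=16,ok=F), TRANSFORM:-, EMIT:P1(v=0,ok=F)] out:-; in:P3
Tick 5: [PARSE:P4(v=5,ok=F), VALIDATE:P3(v=1,ok=T), TRANSFORM:P2(v=0,ok=F), EMIT:-] out:P1(v=0); in:P4
Tick 6: [PARSE:P5(v=6,ok=F), VALIDATE:P4(v=5,ok=F), TRANSFORM:P3(v=2,ok=T), EMIT:P2(v=0,ok=F)] out:-; in:P5
Tick 7: [PARSE:-, VALIDATE:P5(v=6,ok=F), TRANSFORM:P4(v=0,ok=F), EMIT:P3(v=2,ok=T)] out:P2(v=0); in:-
Tick 8: [PARSE:-, VALIDATE:-, TRANSFORM:P5(v=0,ok=F), EMIT:P4(v=0,ok=F)] out:P3(v=2); in:-
Tick 9: [PARSE:-, VALIDATE:-, TRANSFORM:-, EMIT:P5(v=0,ok=F)] out:P4(v=0); in:-
At end of tick 9: ['-', '-', '-', 'P5']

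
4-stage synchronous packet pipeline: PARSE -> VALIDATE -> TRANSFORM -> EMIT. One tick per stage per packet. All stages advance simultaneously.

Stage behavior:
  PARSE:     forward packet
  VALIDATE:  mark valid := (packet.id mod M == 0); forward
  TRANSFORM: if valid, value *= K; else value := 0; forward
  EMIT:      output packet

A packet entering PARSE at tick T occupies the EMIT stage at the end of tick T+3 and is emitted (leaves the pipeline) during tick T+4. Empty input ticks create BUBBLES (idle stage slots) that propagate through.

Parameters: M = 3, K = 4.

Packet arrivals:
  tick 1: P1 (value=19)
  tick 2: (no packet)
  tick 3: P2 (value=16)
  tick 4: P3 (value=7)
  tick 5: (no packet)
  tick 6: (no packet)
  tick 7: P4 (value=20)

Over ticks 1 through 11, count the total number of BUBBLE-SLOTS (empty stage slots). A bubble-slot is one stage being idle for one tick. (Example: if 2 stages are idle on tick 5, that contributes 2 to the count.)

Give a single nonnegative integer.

Answer: 28

Derivation:
Tick 1: [PARSE:P1(v=19,ok=F), VALIDATE:-, TRANSFORM:-, EMIT:-] out:-; bubbles=3
Tick 2: [PARSE:-, VALIDATE:P1(v=19,ok=F), TRANSFORM:-, EMIT:-] out:-; bubbles=3
Tick 3: [PARSE:P2(v=16,ok=F), VALIDATE:-, TRANSFORM:P1(v=0,ok=F), EMIT:-] out:-; bubbles=2
Tick 4: [PARSE:P3(v=7,ok=F), VALIDATE:P2(v=16,ok=F), TRANSFORM:-, EMIT:P1(v=0,ok=F)] out:-; bubbles=1
Tick 5: [PARSE:-, VALIDATE:P3(v=7,ok=T), TRANSFORM:P2(v=0,ok=F), EMIT:-] out:P1(v=0); bubbles=2
Tick 6: [PARSE:-, VALIDATE:-, TRANSFORM:P3(v=28,ok=T), EMIT:P2(v=0,ok=F)] out:-; bubbles=2
Tick 7: [PARSE:P4(v=20,ok=F), VALIDATE:-, TRANSFORM:-, EMIT:P3(v=28,ok=T)] out:P2(v=0); bubbles=2
Tick 8: [PARSE:-, VALIDATE:P4(v=20,ok=F), TRANSFORM:-, EMIT:-] out:P3(v=28); bubbles=3
Tick 9: [PARSE:-, VALIDATE:-, TRANSFORM:P4(v=0,ok=F), EMIT:-] out:-; bubbles=3
Tick 10: [PARSE:-, VALIDATE:-, TRANSFORM:-, EMIT:P4(v=0,ok=F)] out:-; bubbles=3
Tick 11: [PARSE:-, VALIDATE:-, TRANSFORM:-, EMIT:-] out:P4(v=0); bubbles=4
Total bubble-slots: 28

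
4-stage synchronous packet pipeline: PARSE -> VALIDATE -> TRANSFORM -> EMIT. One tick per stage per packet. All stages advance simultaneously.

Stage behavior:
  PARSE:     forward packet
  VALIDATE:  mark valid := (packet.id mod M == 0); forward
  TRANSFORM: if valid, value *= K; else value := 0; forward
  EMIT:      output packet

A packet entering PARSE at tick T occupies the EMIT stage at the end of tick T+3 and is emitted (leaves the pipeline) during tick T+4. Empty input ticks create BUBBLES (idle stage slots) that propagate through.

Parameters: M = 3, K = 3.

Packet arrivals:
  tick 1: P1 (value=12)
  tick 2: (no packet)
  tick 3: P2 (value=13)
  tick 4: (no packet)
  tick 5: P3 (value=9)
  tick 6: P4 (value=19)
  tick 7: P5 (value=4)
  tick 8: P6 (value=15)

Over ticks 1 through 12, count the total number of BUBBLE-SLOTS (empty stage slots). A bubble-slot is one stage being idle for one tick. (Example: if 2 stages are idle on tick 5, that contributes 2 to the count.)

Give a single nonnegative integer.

Tick 1: [PARSE:P1(v=12,ok=F), VALIDATE:-, TRANSFORM:-, EMIT:-] out:-; bubbles=3
Tick 2: [PARSE:-, VALIDATE:P1(v=12,ok=F), TRANSFORM:-, EMIT:-] out:-; bubbles=3
Tick 3: [PARSE:P2(v=13,ok=F), VALIDATE:-, TRANSFORM:P1(v=0,ok=F), EMIT:-] out:-; bubbles=2
Tick 4: [PARSE:-, VALIDATE:P2(v=13,ok=F), TRANSFORM:-, EMIT:P1(v=0,ok=F)] out:-; bubbles=2
Tick 5: [PARSE:P3(v=9,ok=F), VALIDATE:-, TRANSFORM:P2(v=0,ok=F), EMIT:-] out:P1(v=0); bubbles=2
Tick 6: [PARSE:P4(v=19,ok=F), VALIDATE:P3(v=9,ok=T), TRANSFORM:-, EMIT:P2(v=0,ok=F)] out:-; bubbles=1
Tick 7: [PARSE:P5(v=4,ok=F), VALIDATE:P4(v=19,ok=F), TRANSFORM:P3(v=27,ok=T), EMIT:-] out:P2(v=0); bubbles=1
Tick 8: [PARSE:P6(v=15,ok=F), VALIDATE:P5(v=4,ok=F), TRANSFORM:P4(v=0,ok=F), EMIT:P3(v=27,ok=T)] out:-; bubbles=0
Tick 9: [PARSE:-, VALIDATE:P6(v=15,ok=T), TRANSFORM:P5(v=0,ok=F), EMIT:P4(v=0,ok=F)] out:P3(v=27); bubbles=1
Tick 10: [PARSE:-, VALIDATE:-, TRANSFORM:P6(v=45,ok=T), EMIT:P5(v=0,ok=F)] out:P4(v=0); bubbles=2
Tick 11: [PARSE:-, VALIDATE:-, TRANSFORM:-, EMIT:P6(v=45,ok=T)] out:P5(v=0); bubbles=3
Tick 12: [PARSE:-, VALIDATE:-, TRANSFORM:-, EMIT:-] out:P6(v=45); bubbles=4
Total bubble-slots: 24

Answer: 24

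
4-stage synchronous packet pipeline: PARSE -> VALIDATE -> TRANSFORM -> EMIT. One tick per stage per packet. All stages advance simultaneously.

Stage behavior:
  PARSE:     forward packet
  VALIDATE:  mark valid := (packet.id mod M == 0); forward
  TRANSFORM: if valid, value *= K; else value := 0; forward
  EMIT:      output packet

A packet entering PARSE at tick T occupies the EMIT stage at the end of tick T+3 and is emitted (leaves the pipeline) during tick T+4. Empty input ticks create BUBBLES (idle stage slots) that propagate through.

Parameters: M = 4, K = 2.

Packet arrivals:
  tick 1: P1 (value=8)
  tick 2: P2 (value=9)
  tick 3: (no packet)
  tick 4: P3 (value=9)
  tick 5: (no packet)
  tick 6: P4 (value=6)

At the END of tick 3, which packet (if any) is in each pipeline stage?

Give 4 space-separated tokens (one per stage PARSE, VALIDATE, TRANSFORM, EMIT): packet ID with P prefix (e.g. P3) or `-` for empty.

Answer: - P2 P1 -

Derivation:
Tick 1: [PARSE:P1(v=8,ok=F), VALIDATE:-, TRANSFORM:-, EMIT:-] out:-; in:P1
Tick 2: [PARSE:P2(v=9,ok=F), VALIDATE:P1(v=8,ok=F), TRANSFORM:-, EMIT:-] out:-; in:P2
Tick 3: [PARSE:-, VALIDATE:P2(v=9,ok=F), TRANSFORM:P1(v=0,ok=F), EMIT:-] out:-; in:-
At end of tick 3: ['-', 'P2', 'P1', '-']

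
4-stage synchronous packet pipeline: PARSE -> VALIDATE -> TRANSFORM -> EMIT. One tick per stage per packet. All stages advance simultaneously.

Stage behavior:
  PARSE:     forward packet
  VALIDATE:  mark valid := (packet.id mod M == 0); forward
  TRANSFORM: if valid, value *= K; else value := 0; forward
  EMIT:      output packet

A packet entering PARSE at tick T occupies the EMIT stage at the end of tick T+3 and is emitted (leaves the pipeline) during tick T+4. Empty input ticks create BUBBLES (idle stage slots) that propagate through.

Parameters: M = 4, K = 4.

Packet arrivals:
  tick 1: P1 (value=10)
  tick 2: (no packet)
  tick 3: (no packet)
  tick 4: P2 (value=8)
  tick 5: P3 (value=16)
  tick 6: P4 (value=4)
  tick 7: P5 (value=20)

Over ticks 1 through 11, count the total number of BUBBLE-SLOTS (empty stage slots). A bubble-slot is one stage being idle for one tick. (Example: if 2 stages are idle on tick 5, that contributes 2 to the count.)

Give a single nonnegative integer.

Tick 1: [PARSE:P1(v=10,ok=F), VALIDATE:-, TRANSFORM:-, EMIT:-] out:-; bubbles=3
Tick 2: [PARSE:-, VALIDATE:P1(v=10,ok=F), TRANSFORM:-, EMIT:-] out:-; bubbles=3
Tick 3: [PARSE:-, VALIDATE:-, TRANSFORM:P1(v=0,ok=F), EMIT:-] out:-; bubbles=3
Tick 4: [PARSE:P2(v=8,ok=F), VALIDATE:-, TRANSFORM:-, EMIT:P1(v=0,ok=F)] out:-; bubbles=2
Tick 5: [PARSE:P3(v=16,ok=F), VALIDATE:P2(v=8,ok=F), TRANSFORM:-, EMIT:-] out:P1(v=0); bubbles=2
Tick 6: [PARSE:P4(v=4,ok=F), VALIDATE:P3(v=16,ok=F), TRANSFORM:P2(v=0,ok=F), EMIT:-] out:-; bubbles=1
Tick 7: [PARSE:P5(v=20,ok=F), VALIDATE:P4(v=4,ok=T), TRANSFORM:P3(v=0,ok=F), EMIT:P2(v=0,ok=F)] out:-; bubbles=0
Tick 8: [PARSE:-, VALIDATE:P5(v=20,ok=F), TRANSFORM:P4(v=16,ok=T), EMIT:P3(v=0,ok=F)] out:P2(v=0); bubbles=1
Tick 9: [PARSE:-, VALIDATE:-, TRANSFORM:P5(v=0,ok=F), EMIT:P4(v=16,ok=T)] out:P3(v=0); bubbles=2
Tick 10: [PARSE:-, VALIDATE:-, TRANSFORM:-, EMIT:P5(v=0,ok=F)] out:P4(v=16); bubbles=3
Tick 11: [PARSE:-, VALIDATE:-, TRANSFORM:-, EMIT:-] out:P5(v=0); bubbles=4
Total bubble-slots: 24

Answer: 24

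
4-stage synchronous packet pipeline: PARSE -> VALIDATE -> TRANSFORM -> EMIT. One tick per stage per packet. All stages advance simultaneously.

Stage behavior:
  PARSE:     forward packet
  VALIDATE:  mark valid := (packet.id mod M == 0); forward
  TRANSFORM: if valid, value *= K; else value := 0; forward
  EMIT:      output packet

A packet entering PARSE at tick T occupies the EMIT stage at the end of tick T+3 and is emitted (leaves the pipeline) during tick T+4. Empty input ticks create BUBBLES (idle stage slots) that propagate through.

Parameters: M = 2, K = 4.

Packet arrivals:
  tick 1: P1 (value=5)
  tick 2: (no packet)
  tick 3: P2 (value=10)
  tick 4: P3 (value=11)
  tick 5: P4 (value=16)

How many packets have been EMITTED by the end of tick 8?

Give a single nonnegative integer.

Tick 1: [PARSE:P1(v=5,ok=F), VALIDATE:-, TRANSFORM:-, EMIT:-] out:-; in:P1
Tick 2: [PARSE:-, VALIDATE:P1(v=5,ok=F), TRANSFORM:-, EMIT:-] out:-; in:-
Tick 3: [PARSE:P2(v=10,ok=F), VALIDATE:-, TRANSFORM:P1(v=0,ok=F), EMIT:-] out:-; in:P2
Tick 4: [PARSE:P3(v=11,ok=F), VALIDATE:P2(v=10,ok=T), TRANSFORM:-, EMIT:P1(v=0,ok=F)] out:-; in:P3
Tick 5: [PARSE:P4(v=16,ok=F), VALIDATE:P3(v=11,ok=F), TRANSFORM:P2(v=40,ok=T), EMIT:-] out:P1(v=0); in:P4
Tick 6: [PARSE:-, VALIDATE:P4(v=16,ok=T), TRANSFORM:P3(v=0,ok=F), EMIT:P2(v=40,ok=T)] out:-; in:-
Tick 7: [PARSE:-, VALIDATE:-, TRANSFORM:P4(v=64,ok=T), EMIT:P3(v=0,ok=F)] out:P2(v=40); in:-
Tick 8: [PARSE:-, VALIDATE:-, TRANSFORM:-, EMIT:P4(v=64,ok=T)] out:P3(v=0); in:-
Emitted by tick 8: ['P1', 'P2', 'P3']

Answer: 3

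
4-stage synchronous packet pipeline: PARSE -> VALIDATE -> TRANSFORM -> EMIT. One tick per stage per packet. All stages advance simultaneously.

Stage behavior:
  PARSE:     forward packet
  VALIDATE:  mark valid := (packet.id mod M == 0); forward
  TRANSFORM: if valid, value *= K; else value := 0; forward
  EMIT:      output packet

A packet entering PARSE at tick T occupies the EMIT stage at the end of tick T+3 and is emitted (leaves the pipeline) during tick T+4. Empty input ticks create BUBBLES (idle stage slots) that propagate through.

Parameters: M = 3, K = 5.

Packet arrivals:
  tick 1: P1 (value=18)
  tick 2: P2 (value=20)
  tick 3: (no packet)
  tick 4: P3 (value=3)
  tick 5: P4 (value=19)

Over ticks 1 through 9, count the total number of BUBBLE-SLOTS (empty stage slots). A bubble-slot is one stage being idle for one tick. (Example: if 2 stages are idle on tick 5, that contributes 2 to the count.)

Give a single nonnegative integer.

Tick 1: [PARSE:P1(v=18,ok=F), VALIDATE:-, TRANSFORM:-, EMIT:-] out:-; bubbles=3
Tick 2: [PARSE:P2(v=20,ok=F), VALIDATE:P1(v=18,ok=F), TRANSFORM:-, EMIT:-] out:-; bubbles=2
Tick 3: [PARSE:-, VALIDATE:P2(v=20,ok=F), TRANSFORM:P1(v=0,ok=F), EMIT:-] out:-; bubbles=2
Tick 4: [PARSE:P3(v=3,ok=F), VALIDATE:-, TRANSFORM:P2(v=0,ok=F), EMIT:P1(v=0,ok=F)] out:-; bubbles=1
Tick 5: [PARSE:P4(v=19,ok=F), VALIDATE:P3(v=3,ok=T), TRANSFORM:-, EMIT:P2(v=0,ok=F)] out:P1(v=0); bubbles=1
Tick 6: [PARSE:-, VALIDATE:P4(v=19,ok=F), TRANSFORM:P3(v=15,ok=T), EMIT:-] out:P2(v=0); bubbles=2
Tick 7: [PARSE:-, VALIDATE:-, TRANSFORM:P4(v=0,ok=F), EMIT:P3(v=15,ok=T)] out:-; bubbles=2
Tick 8: [PARSE:-, VALIDATE:-, TRANSFORM:-, EMIT:P4(v=0,ok=F)] out:P3(v=15); bubbles=3
Tick 9: [PARSE:-, VALIDATE:-, TRANSFORM:-, EMIT:-] out:P4(v=0); bubbles=4
Total bubble-slots: 20

Answer: 20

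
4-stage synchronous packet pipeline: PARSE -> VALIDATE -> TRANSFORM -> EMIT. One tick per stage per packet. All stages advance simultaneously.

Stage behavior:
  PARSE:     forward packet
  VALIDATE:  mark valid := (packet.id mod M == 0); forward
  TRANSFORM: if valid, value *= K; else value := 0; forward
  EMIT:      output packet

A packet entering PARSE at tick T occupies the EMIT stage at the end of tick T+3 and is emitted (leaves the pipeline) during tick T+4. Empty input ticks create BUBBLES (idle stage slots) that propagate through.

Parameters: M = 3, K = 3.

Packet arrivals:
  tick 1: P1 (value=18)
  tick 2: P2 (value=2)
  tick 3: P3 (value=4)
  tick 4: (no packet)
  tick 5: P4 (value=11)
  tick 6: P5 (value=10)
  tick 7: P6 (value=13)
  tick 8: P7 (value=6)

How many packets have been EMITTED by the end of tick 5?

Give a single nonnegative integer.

Tick 1: [PARSE:P1(v=18,ok=F), VALIDATE:-, TRANSFORM:-, EMIT:-] out:-; in:P1
Tick 2: [PARSE:P2(v=2,ok=F), VALIDATE:P1(v=18,ok=F), TRANSFORM:-, EMIT:-] out:-; in:P2
Tick 3: [PARSE:P3(v=4,ok=F), VALIDATE:P2(v=2,ok=F), TRANSFORM:P1(v=0,ok=F), EMIT:-] out:-; in:P3
Tick 4: [PARSE:-, VALIDATE:P3(v=4,ok=T), TRANSFORM:P2(v=0,ok=F), EMIT:P1(v=0,ok=F)] out:-; in:-
Tick 5: [PARSE:P4(v=11,ok=F), VALIDATE:-, TRANSFORM:P3(v=12,ok=T), EMIT:P2(v=0,ok=F)] out:P1(v=0); in:P4
Emitted by tick 5: ['P1']

Answer: 1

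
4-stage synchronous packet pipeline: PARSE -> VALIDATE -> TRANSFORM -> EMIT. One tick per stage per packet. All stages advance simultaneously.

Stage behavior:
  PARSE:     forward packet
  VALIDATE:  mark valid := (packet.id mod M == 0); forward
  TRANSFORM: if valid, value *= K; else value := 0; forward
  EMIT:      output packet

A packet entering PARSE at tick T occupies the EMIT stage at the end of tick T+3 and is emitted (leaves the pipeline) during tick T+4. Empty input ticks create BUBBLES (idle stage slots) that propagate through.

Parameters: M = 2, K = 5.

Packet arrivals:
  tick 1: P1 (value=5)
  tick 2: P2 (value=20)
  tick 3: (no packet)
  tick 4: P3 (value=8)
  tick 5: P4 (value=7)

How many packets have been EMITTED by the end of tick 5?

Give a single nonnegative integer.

Tick 1: [PARSE:P1(v=5,ok=F), VALIDATE:-, TRANSFORM:-, EMIT:-] out:-; in:P1
Tick 2: [PARSE:P2(v=20,ok=F), VALIDATE:P1(v=5,ok=F), TRANSFORM:-, EMIT:-] out:-; in:P2
Tick 3: [PARSE:-, VALIDATE:P2(v=20,ok=T), TRANSFORM:P1(v=0,ok=F), EMIT:-] out:-; in:-
Tick 4: [PARSE:P3(v=8,ok=F), VALIDATE:-, TRANSFORM:P2(v=100,ok=T), EMIT:P1(v=0,ok=F)] out:-; in:P3
Tick 5: [PARSE:P4(v=7,ok=F), VALIDATE:P3(v=8,ok=F), TRANSFORM:-, EMIT:P2(v=100,ok=T)] out:P1(v=0); in:P4
Emitted by tick 5: ['P1']

Answer: 1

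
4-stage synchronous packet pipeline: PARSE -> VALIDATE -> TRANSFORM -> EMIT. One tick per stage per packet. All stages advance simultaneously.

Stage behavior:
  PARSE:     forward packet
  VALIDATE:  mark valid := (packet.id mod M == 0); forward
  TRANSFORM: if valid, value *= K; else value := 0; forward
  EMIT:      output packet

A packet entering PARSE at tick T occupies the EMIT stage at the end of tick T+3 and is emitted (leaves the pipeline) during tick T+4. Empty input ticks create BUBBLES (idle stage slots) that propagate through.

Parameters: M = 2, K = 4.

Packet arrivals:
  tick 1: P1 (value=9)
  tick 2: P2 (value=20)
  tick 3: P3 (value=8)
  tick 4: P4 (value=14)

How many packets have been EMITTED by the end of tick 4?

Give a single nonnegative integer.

Tick 1: [PARSE:P1(v=9,ok=F), VALIDATE:-, TRANSFORM:-, EMIT:-] out:-; in:P1
Tick 2: [PARSE:P2(v=20,ok=F), VALIDATE:P1(v=9,ok=F), TRANSFORM:-, EMIT:-] out:-; in:P2
Tick 3: [PARSE:P3(v=8,ok=F), VALIDATE:P2(v=20,ok=T), TRANSFORM:P1(v=0,ok=F), EMIT:-] out:-; in:P3
Tick 4: [PARSE:P4(v=14,ok=F), VALIDATE:P3(v=8,ok=F), TRANSFORM:P2(v=80,ok=T), EMIT:P1(v=0,ok=F)] out:-; in:P4
Emitted by tick 4: []

Answer: 0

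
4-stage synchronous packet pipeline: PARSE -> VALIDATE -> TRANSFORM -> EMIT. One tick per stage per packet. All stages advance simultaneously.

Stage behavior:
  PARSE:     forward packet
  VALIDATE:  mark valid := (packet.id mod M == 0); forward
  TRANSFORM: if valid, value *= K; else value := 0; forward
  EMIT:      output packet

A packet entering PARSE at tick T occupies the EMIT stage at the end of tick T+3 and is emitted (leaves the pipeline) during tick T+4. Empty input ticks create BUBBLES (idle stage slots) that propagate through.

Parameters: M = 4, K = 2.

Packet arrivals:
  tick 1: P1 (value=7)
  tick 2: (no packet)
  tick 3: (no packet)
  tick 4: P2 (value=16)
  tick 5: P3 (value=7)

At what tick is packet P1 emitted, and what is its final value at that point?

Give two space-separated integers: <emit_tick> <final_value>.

Answer: 5 0

Derivation:
Tick 1: [PARSE:P1(v=7,ok=F), VALIDATE:-, TRANSFORM:-, EMIT:-] out:-; in:P1
Tick 2: [PARSE:-, VALIDATE:P1(v=7,ok=F), TRANSFORM:-, EMIT:-] out:-; in:-
Tick 3: [PARSE:-, VALIDATE:-, TRANSFORM:P1(v=0,ok=F), EMIT:-] out:-; in:-
Tick 4: [PARSE:P2(v=16,ok=F), VALIDATE:-, TRANSFORM:-, EMIT:P1(v=0,ok=F)] out:-; in:P2
Tick 5: [PARSE:P3(v=7,ok=F), VALIDATE:P2(v=16,ok=F), TRANSFORM:-, EMIT:-] out:P1(v=0); in:P3
Tick 6: [PARSE:-, VALIDATE:P3(v=7,ok=F), TRANSFORM:P2(v=0,ok=F), EMIT:-] out:-; in:-
Tick 7: [PARSE:-, VALIDATE:-, TRANSFORM:P3(v=0,ok=F), EMIT:P2(v=0,ok=F)] out:-; in:-
Tick 8: [PARSE:-, VALIDATE:-, TRANSFORM:-, EMIT:P3(v=0,ok=F)] out:P2(v=0); in:-
Tick 9: [PARSE:-, VALIDATE:-, TRANSFORM:-, EMIT:-] out:P3(v=0); in:-
P1: arrives tick 1, valid=False (id=1, id%4=1), emit tick 5, final value 0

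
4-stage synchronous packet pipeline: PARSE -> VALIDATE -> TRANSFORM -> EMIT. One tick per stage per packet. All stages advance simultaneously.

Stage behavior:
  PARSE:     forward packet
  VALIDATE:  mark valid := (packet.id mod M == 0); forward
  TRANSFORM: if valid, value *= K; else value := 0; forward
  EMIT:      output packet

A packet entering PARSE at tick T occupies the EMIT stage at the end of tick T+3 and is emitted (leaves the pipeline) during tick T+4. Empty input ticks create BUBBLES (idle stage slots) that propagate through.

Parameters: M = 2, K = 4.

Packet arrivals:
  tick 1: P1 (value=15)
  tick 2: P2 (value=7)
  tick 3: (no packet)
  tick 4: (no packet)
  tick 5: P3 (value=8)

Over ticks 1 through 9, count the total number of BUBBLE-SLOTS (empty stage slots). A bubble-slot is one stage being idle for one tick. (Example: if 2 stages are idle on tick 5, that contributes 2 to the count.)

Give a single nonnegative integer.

Tick 1: [PARSE:P1(v=15,ok=F), VALIDATE:-, TRANSFORM:-, EMIT:-] out:-; bubbles=3
Tick 2: [PARSE:P2(v=7,ok=F), VALIDATE:P1(v=15,ok=F), TRANSFORM:-, EMIT:-] out:-; bubbles=2
Tick 3: [PARSE:-, VALIDATE:P2(v=7,ok=T), TRANSFORM:P1(v=0,ok=F), EMIT:-] out:-; bubbles=2
Tick 4: [PARSE:-, VALIDATE:-, TRANSFORM:P2(v=28,ok=T), EMIT:P1(v=0,ok=F)] out:-; bubbles=2
Tick 5: [PARSE:P3(v=8,ok=F), VALIDATE:-, TRANSFORM:-, EMIT:P2(v=28,ok=T)] out:P1(v=0); bubbles=2
Tick 6: [PARSE:-, VALIDATE:P3(v=8,ok=F), TRANSFORM:-, EMIT:-] out:P2(v=28); bubbles=3
Tick 7: [PARSE:-, VALIDATE:-, TRANSFORM:P3(v=0,ok=F), EMIT:-] out:-; bubbles=3
Tick 8: [PARSE:-, VALIDATE:-, TRANSFORM:-, EMIT:P3(v=0,ok=F)] out:-; bubbles=3
Tick 9: [PARSE:-, VALIDATE:-, TRANSFORM:-, EMIT:-] out:P3(v=0); bubbles=4
Total bubble-slots: 24

Answer: 24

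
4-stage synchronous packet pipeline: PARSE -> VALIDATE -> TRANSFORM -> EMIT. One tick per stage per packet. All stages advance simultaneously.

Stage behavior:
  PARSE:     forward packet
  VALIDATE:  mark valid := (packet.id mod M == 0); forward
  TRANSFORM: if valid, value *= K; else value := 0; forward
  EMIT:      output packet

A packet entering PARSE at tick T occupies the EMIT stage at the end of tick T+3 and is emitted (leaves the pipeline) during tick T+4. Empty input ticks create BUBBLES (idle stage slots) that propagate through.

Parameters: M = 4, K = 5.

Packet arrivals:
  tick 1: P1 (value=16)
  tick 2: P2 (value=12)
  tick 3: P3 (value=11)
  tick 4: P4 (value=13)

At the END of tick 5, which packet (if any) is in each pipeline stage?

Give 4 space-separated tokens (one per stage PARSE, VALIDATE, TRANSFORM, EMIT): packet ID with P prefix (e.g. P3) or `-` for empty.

Answer: - P4 P3 P2

Derivation:
Tick 1: [PARSE:P1(v=16,ok=F), VALIDATE:-, TRANSFORM:-, EMIT:-] out:-; in:P1
Tick 2: [PARSE:P2(v=12,ok=F), VALIDATE:P1(v=16,ok=F), TRANSFORM:-, EMIT:-] out:-; in:P2
Tick 3: [PARSE:P3(v=11,ok=F), VALIDATE:P2(v=12,ok=F), TRANSFORM:P1(v=0,ok=F), EMIT:-] out:-; in:P3
Tick 4: [PARSE:P4(v=13,ok=F), VALIDATE:P3(v=11,ok=F), TRANSFORM:P2(v=0,ok=F), EMIT:P1(v=0,ok=F)] out:-; in:P4
Tick 5: [PARSE:-, VALIDATE:P4(v=13,ok=T), TRANSFORM:P3(v=0,ok=F), EMIT:P2(v=0,ok=F)] out:P1(v=0); in:-
At end of tick 5: ['-', 'P4', 'P3', 'P2']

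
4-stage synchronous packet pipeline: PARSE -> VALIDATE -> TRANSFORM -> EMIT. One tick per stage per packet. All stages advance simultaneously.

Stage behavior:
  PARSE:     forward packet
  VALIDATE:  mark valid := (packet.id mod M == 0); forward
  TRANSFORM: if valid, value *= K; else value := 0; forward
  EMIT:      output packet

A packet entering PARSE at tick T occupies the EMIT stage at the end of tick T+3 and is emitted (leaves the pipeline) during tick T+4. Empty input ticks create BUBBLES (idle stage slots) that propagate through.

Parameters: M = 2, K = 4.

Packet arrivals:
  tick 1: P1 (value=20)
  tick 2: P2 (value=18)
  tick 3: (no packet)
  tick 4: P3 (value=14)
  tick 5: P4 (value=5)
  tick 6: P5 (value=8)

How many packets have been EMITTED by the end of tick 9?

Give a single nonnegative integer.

Tick 1: [PARSE:P1(v=20,ok=F), VALIDATE:-, TRANSFORM:-, EMIT:-] out:-; in:P1
Tick 2: [PARSE:P2(v=18,ok=F), VALIDATE:P1(v=20,ok=F), TRANSFORM:-, EMIT:-] out:-; in:P2
Tick 3: [PARSE:-, VALIDATE:P2(v=18,ok=T), TRANSFORM:P1(v=0,ok=F), EMIT:-] out:-; in:-
Tick 4: [PARSE:P3(v=14,ok=F), VALIDATE:-, TRANSFORM:P2(v=72,ok=T), EMIT:P1(v=0,ok=F)] out:-; in:P3
Tick 5: [PARSE:P4(v=5,ok=F), VALIDATE:P3(v=14,ok=F), TRANSFORM:-, EMIT:P2(v=72,ok=T)] out:P1(v=0); in:P4
Tick 6: [PARSE:P5(v=8,ok=F), VALIDATE:P4(v=5,ok=T), TRANSFORM:P3(v=0,ok=F), EMIT:-] out:P2(v=72); in:P5
Tick 7: [PARSE:-, VALIDATE:P5(v=8,ok=F), TRANSFORM:P4(v=20,ok=T), EMIT:P3(v=0,ok=F)] out:-; in:-
Tick 8: [PARSE:-, VALIDATE:-, TRANSFORM:P5(v=0,ok=F), EMIT:P4(v=20,ok=T)] out:P3(v=0); in:-
Tick 9: [PARSE:-, VALIDATE:-, TRANSFORM:-, EMIT:P5(v=0,ok=F)] out:P4(v=20); in:-
Emitted by tick 9: ['P1', 'P2', 'P3', 'P4']

Answer: 4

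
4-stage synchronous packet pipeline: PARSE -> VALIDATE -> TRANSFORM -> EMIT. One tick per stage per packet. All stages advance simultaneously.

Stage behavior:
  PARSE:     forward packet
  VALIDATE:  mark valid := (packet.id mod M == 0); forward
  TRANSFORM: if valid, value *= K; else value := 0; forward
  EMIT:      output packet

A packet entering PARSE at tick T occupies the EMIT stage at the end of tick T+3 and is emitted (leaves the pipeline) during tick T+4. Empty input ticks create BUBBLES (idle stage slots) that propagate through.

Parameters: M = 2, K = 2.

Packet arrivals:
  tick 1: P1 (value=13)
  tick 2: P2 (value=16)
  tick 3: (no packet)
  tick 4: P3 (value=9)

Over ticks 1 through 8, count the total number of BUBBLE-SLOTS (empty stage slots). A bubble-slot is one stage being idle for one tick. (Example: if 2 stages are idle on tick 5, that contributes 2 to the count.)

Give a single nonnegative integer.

Answer: 20

Derivation:
Tick 1: [PARSE:P1(v=13,ok=F), VALIDATE:-, TRANSFORM:-, EMIT:-] out:-; bubbles=3
Tick 2: [PARSE:P2(v=16,ok=F), VALIDATE:P1(v=13,ok=F), TRANSFORM:-, EMIT:-] out:-; bubbles=2
Tick 3: [PARSE:-, VALIDATE:P2(v=16,ok=T), TRANSFORM:P1(v=0,ok=F), EMIT:-] out:-; bubbles=2
Tick 4: [PARSE:P3(v=9,ok=F), VALIDATE:-, TRANSFORM:P2(v=32,ok=T), EMIT:P1(v=0,ok=F)] out:-; bubbles=1
Tick 5: [PARSE:-, VALIDATE:P3(v=9,ok=F), TRANSFORM:-, EMIT:P2(v=32,ok=T)] out:P1(v=0); bubbles=2
Tick 6: [PARSE:-, VALIDATE:-, TRANSFORM:P3(v=0,ok=F), EMIT:-] out:P2(v=32); bubbles=3
Tick 7: [PARSE:-, VALIDATE:-, TRANSFORM:-, EMIT:P3(v=0,ok=F)] out:-; bubbles=3
Tick 8: [PARSE:-, VALIDATE:-, TRANSFORM:-, EMIT:-] out:P3(v=0); bubbles=4
Total bubble-slots: 20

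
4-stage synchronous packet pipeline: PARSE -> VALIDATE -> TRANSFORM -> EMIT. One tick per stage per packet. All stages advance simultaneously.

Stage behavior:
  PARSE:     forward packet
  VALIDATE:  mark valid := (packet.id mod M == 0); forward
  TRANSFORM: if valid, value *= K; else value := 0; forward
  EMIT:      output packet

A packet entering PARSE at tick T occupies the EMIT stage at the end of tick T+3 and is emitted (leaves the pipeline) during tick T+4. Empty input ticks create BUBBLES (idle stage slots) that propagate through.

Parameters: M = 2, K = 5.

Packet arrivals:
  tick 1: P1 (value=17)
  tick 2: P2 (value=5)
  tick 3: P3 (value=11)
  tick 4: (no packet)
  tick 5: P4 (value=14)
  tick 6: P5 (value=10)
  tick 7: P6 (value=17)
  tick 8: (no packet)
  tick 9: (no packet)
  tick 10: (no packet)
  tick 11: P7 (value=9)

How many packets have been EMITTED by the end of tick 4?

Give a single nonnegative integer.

Answer: 0

Derivation:
Tick 1: [PARSE:P1(v=17,ok=F), VALIDATE:-, TRANSFORM:-, EMIT:-] out:-; in:P1
Tick 2: [PARSE:P2(v=5,ok=F), VALIDATE:P1(v=17,ok=F), TRANSFORM:-, EMIT:-] out:-; in:P2
Tick 3: [PARSE:P3(v=11,ok=F), VALIDATE:P2(v=5,ok=T), TRANSFORM:P1(v=0,ok=F), EMIT:-] out:-; in:P3
Tick 4: [PARSE:-, VALIDATE:P3(v=11,ok=F), TRANSFORM:P2(v=25,ok=T), EMIT:P1(v=0,ok=F)] out:-; in:-
Emitted by tick 4: []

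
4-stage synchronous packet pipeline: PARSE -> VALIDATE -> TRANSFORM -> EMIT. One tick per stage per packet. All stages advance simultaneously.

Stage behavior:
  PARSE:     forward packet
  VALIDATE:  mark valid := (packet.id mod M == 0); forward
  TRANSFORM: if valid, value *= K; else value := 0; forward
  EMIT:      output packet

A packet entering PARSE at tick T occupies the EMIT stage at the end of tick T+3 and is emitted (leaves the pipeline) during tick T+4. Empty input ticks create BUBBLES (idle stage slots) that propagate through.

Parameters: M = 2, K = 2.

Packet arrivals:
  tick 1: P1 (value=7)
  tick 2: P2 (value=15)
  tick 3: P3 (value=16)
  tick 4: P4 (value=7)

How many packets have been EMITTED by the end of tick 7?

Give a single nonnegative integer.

Answer: 3

Derivation:
Tick 1: [PARSE:P1(v=7,ok=F), VALIDATE:-, TRANSFORM:-, EMIT:-] out:-; in:P1
Tick 2: [PARSE:P2(v=15,ok=F), VALIDATE:P1(v=7,ok=F), TRANSFORM:-, EMIT:-] out:-; in:P2
Tick 3: [PARSE:P3(v=16,ok=F), VALIDATE:P2(v=15,ok=T), TRANSFORM:P1(v=0,ok=F), EMIT:-] out:-; in:P3
Tick 4: [PARSE:P4(v=7,ok=F), VALIDATE:P3(v=16,ok=F), TRANSFORM:P2(v=30,ok=T), EMIT:P1(v=0,ok=F)] out:-; in:P4
Tick 5: [PARSE:-, VALIDATE:P4(v=7,ok=T), TRANSFORM:P3(v=0,ok=F), EMIT:P2(v=30,ok=T)] out:P1(v=0); in:-
Tick 6: [PARSE:-, VALIDATE:-, TRANSFORM:P4(v=14,ok=T), EMIT:P3(v=0,ok=F)] out:P2(v=30); in:-
Tick 7: [PARSE:-, VALIDATE:-, TRANSFORM:-, EMIT:P4(v=14,ok=T)] out:P3(v=0); in:-
Emitted by tick 7: ['P1', 'P2', 'P3']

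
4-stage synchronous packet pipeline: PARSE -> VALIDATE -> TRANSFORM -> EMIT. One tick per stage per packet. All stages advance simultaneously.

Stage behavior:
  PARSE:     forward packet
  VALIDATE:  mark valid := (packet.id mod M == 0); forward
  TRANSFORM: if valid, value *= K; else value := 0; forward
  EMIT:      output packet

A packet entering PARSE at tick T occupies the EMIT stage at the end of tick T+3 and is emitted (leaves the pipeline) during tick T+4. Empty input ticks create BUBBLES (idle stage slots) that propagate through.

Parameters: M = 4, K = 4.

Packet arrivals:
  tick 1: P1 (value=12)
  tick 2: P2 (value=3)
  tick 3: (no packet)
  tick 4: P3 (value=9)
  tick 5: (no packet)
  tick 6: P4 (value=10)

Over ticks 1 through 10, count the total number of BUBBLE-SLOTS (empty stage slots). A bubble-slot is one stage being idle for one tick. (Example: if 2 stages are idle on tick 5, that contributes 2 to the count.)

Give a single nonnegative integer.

Tick 1: [PARSE:P1(v=12,ok=F), VALIDATE:-, TRANSFORM:-, EMIT:-] out:-; bubbles=3
Tick 2: [PARSE:P2(v=3,ok=F), VALIDATE:P1(v=12,ok=F), TRANSFORM:-, EMIT:-] out:-; bubbles=2
Tick 3: [PARSE:-, VALIDATE:P2(v=3,ok=F), TRANSFORM:P1(v=0,ok=F), EMIT:-] out:-; bubbles=2
Tick 4: [PARSE:P3(v=9,ok=F), VALIDATE:-, TRANSFORM:P2(v=0,ok=F), EMIT:P1(v=0,ok=F)] out:-; bubbles=1
Tick 5: [PARSE:-, VALIDATE:P3(v=9,ok=F), TRANSFORM:-, EMIT:P2(v=0,ok=F)] out:P1(v=0); bubbles=2
Tick 6: [PARSE:P4(v=10,ok=F), VALIDATE:-, TRANSFORM:P3(v=0,ok=F), EMIT:-] out:P2(v=0); bubbles=2
Tick 7: [PARSE:-, VALIDATE:P4(v=10,ok=T), TRANSFORM:-, EMIT:P3(v=0,ok=F)] out:-; bubbles=2
Tick 8: [PARSE:-, VALIDATE:-, TRANSFORM:P4(v=40,ok=T), EMIT:-] out:P3(v=0); bubbles=3
Tick 9: [PARSE:-, VALIDATE:-, TRANSFORM:-, EMIT:P4(v=40,ok=T)] out:-; bubbles=3
Tick 10: [PARSE:-, VALIDATE:-, TRANSFORM:-, EMIT:-] out:P4(v=40); bubbles=4
Total bubble-slots: 24

Answer: 24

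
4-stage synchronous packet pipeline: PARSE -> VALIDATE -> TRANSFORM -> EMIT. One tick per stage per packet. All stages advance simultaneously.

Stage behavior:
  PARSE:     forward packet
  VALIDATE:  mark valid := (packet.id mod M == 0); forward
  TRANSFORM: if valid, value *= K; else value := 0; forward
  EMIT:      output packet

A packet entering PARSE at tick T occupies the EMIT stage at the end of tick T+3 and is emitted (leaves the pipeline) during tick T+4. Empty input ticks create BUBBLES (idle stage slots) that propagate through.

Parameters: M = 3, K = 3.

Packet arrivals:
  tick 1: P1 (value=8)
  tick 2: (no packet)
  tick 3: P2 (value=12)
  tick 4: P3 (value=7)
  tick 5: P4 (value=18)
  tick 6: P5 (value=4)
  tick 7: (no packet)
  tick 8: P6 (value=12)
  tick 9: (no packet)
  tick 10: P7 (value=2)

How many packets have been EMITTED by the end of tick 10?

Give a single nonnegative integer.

Answer: 5

Derivation:
Tick 1: [PARSE:P1(v=8,ok=F), VALIDATE:-, TRANSFORM:-, EMIT:-] out:-; in:P1
Tick 2: [PARSE:-, VALIDATE:P1(v=8,ok=F), TRANSFORM:-, EMIT:-] out:-; in:-
Tick 3: [PARSE:P2(v=12,ok=F), VALIDATE:-, TRANSFORM:P1(v=0,ok=F), EMIT:-] out:-; in:P2
Tick 4: [PARSE:P3(v=7,ok=F), VALIDATE:P2(v=12,ok=F), TRANSFORM:-, EMIT:P1(v=0,ok=F)] out:-; in:P3
Tick 5: [PARSE:P4(v=18,ok=F), VALIDATE:P3(v=7,ok=T), TRANSFORM:P2(v=0,ok=F), EMIT:-] out:P1(v=0); in:P4
Tick 6: [PARSE:P5(v=4,ok=F), VALIDATE:P4(v=18,ok=F), TRANSFORM:P3(v=21,ok=T), EMIT:P2(v=0,ok=F)] out:-; in:P5
Tick 7: [PARSE:-, VALIDATE:P5(v=4,ok=F), TRANSFORM:P4(v=0,ok=F), EMIT:P3(v=21,ok=T)] out:P2(v=0); in:-
Tick 8: [PARSE:P6(v=12,ok=F), VALIDATE:-, TRANSFORM:P5(v=0,ok=F), EMIT:P4(v=0,ok=F)] out:P3(v=21); in:P6
Tick 9: [PARSE:-, VALIDATE:P6(v=12,ok=T), TRANSFORM:-, EMIT:P5(v=0,ok=F)] out:P4(v=0); in:-
Tick 10: [PARSE:P7(v=2,ok=F), VALIDATE:-, TRANSFORM:P6(v=36,ok=T), EMIT:-] out:P5(v=0); in:P7
Emitted by tick 10: ['P1', 'P2', 'P3', 'P4', 'P5']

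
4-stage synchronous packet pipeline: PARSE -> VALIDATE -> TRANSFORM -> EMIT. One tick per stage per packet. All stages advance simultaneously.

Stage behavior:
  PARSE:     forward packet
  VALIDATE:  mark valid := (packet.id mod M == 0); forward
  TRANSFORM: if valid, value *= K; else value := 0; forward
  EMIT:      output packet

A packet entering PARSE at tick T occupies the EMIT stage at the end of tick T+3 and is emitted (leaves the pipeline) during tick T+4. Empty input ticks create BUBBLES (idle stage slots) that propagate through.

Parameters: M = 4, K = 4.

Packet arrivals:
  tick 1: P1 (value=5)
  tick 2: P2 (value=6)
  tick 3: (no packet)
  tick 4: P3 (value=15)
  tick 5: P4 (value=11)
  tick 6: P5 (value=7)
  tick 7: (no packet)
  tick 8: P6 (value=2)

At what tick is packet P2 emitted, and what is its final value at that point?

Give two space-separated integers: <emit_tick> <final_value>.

Tick 1: [PARSE:P1(v=5,ok=F), VALIDATE:-, TRANSFORM:-, EMIT:-] out:-; in:P1
Tick 2: [PARSE:P2(v=6,ok=F), VALIDATE:P1(v=5,ok=F), TRANSFORM:-, EMIT:-] out:-; in:P2
Tick 3: [PARSE:-, VALIDATE:P2(v=6,ok=F), TRANSFORM:P1(v=0,ok=F), EMIT:-] out:-; in:-
Tick 4: [PARSE:P3(v=15,ok=F), VALIDATE:-, TRANSFORM:P2(v=0,ok=F), EMIT:P1(v=0,ok=F)] out:-; in:P3
Tick 5: [PARSE:P4(v=11,ok=F), VALIDATE:P3(v=15,ok=F), TRANSFORM:-, EMIT:P2(v=0,ok=F)] out:P1(v=0); in:P4
Tick 6: [PARSE:P5(v=7,ok=F), VALIDATE:P4(v=11,ok=T), TRANSFORM:P3(v=0,ok=F), EMIT:-] out:P2(v=0); in:P5
Tick 7: [PARSE:-, VALIDATE:P5(v=7,ok=F), TRANSFORM:P4(v=44,ok=T), EMIT:P3(v=0,ok=F)] out:-; in:-
Tick 8: [PARSE:P6(v=2,ok=F), VALIDATE:-, TRANSFORM:P5(v=0,ok=F), EMIT:P4(v=44,ok=T)] out:P3(v=0); in:P6
Tick 9: [PARSE:-, VALIDATE:P6(v=2,ok=F), TRANSFORM:-, EMIT:P5(v=0,ok=F)] out:P4(v=44); in:-
Tick 10: [PARSE:-, VALIDATE:-, TRANSFORM:P6(v=0,ok=F), EMIT:-] out:P5(v=0); in:-
Tick 11: [PARSE:-, VALIDATE:-, TRANSFORM:-, EMIT:P6(v=0,ok=F)] out:-; in:-
Tick 12: [PARSE:-, VALIDATE:-, TRANSFORM:-, EMIT:-] out:P6(v=0); in:-
P2: arrives tick 2, valid=False (id=2, id%4=2), emit tick 6, final value 0

Answer: 6 0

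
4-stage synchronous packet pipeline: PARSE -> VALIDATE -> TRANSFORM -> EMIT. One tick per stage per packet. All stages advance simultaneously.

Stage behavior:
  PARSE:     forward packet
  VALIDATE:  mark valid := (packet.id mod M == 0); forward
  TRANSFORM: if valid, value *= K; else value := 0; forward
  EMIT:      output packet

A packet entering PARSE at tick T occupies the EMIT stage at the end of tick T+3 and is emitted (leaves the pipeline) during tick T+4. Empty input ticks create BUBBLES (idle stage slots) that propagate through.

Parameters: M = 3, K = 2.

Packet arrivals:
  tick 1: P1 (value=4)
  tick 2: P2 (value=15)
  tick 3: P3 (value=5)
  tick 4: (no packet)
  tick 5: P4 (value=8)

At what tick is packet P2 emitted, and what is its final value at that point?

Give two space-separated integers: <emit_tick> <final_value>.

Answer: 6 0

Derivation:
Tick 1: [PARSE:P1(v=4,ok=F), VALIDATE:-, TRANSFORM:-, EMIT:-] out:-; in:P1
Tick 2: [PARSE:P2(v=15,ok=F), VALIDATE:P1(v=4,ok=F), TRANSFORM:-, EMIT:-] out:-; in:P2
Tick 3: [PARSE:P3(v=5,ok=F), VALIDATE:P2(v=15,ok=F), TRANSFORM:P1(v=0,ok=F), EMIT:-] out:-; in:P3
Tick 4: [PARSE:-, VALIDATE:P3(v=5,ok=T), TRANSFORM:P2(v=0,ok=F), EMIT:P1(v=0,ok=F)] out:-; in:-
Tick 5: [PARSE:P4(v=8,ok=F), VALIDATE:-, TRANSFORM:P3(v=10,ok=T), EMIT:P2(v=0,ok=F)] out:P1(v=0); in:P4
Tick 6: [PARSE:-, VALIDATE:P4(v=8,ok=F), TRANSFORM:-, EMIT:P3(v=10,ok=T)] out:P2(v=0); in:-
Tick 7: [PARSE:-, VALIDATE:-, TRANSFORM:P4(v=0,ok=F), EMIT:-] out:P3(v=10); in:-
Tick 8: [PARSE:-, VALIDATE:-, TRANSFORM:-, EMIT:P4(v=0,ok=F)] out:-; in:-
Tick 9: [PARSE:-, VALIDATE:-, TRANSFORM:-, EMIT:-] out:P4(v=0); in:-
P2: arrives tick 2, valid=False (id=2, id%3=2), emit tick 6, final value 0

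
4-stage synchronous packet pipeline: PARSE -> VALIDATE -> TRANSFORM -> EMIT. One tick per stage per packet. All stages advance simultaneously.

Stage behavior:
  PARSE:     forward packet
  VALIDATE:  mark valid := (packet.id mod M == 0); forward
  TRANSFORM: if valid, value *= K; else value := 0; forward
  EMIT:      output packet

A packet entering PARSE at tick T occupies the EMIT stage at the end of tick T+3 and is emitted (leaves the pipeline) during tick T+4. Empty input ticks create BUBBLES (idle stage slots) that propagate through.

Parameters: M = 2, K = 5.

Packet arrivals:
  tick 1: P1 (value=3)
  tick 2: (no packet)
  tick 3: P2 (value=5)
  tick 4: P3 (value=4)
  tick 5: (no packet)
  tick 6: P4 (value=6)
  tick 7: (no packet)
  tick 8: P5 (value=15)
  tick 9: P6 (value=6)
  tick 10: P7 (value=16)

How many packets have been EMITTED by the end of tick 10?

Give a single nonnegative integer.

Tick 1: [PARSE:P1(v=3,ok=F), VALIDATE:-, TRANSFORM:-, EMIT:-] out:-; in:P1
Tick 2: [PARSE:-, VALIDATE:P1(v=3,ok=F), TRANSFORM:-, EMIT:-] out:-; in:-
Tick 3: [PARSE:P2(v=5,ok=F), VALIDATE:-, TRANSFORM:P1(v=0,ok=F), EMIT:-] out:-; in:P2
Tick 4: [PARSE:P3(v=4,ok=F), VALIDATE:P2(v=5,ok=T), TRANSFORM:-, EMIT:P1(v=0,ok=F)] out:-; in:P3
Tick 5: [PARSE:-, VALIDATE:P3(v=4,ok=F), TRANSFORM:P2(v=25,ok=T), EMIT:-] out:P1(v=0); in:-
Tick 6: [PARSE:P4(v=6,ok=F), VALIDATE:-, TRANSFORM:P3(v=0,ok=F), EMIT:P2(v=25,ok=T)] out:-; in:P4
Tick 7: [PARSE:-, VALIDATE:P4(v=6,ok=T), TRANSFORM:-, EMIT:P3(v=0,ok=F)] out:P2(v=25); in:-
Tick 8: [PARSE:P5(v=15,ok=F), VALIDATE:-, TRANSFORM:P4(v=30,ok=T), EMIT:-] out:P3(v=0); in:P5
Tick 9: [PARSE:P6(v=6,ok=F), VALIDATE:P5(v=15,ok=F), TRANSFORM:-, EMIT:P4(v=30,ok=T)] out:-; in:P6
Tick 10: [PARSE:P7(v=16,ok=F), VALIDATE:P6(v=6,ok=T), TRANSFORM:P5(v=0,ok=F), EMIT:-] out:P4(v=30); in:P7
Emitted by tick 10: ['P1', 'P2', 'P3', 'P4']

Answer: 4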